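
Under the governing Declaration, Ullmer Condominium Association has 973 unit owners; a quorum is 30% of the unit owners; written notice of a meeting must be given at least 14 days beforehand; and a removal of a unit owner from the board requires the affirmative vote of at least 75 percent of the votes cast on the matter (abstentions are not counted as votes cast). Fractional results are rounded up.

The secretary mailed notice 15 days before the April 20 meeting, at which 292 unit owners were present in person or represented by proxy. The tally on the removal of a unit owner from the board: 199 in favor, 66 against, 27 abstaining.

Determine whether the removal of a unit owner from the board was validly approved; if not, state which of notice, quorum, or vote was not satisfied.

Valid — all requirements satisfied.

Notice: 15 days given; 14 required. Satisfied.
Quorum: 30% of 973 = 291.90, rounded up to 292; 292 present. Satisfied.
Vote: requires three-fourths of the votes cast (292 − 27 abstaining = 265); 3/4 of 265 = 198.75, rounded up to 199, so 199 needed; 199 in favor. Satisfied.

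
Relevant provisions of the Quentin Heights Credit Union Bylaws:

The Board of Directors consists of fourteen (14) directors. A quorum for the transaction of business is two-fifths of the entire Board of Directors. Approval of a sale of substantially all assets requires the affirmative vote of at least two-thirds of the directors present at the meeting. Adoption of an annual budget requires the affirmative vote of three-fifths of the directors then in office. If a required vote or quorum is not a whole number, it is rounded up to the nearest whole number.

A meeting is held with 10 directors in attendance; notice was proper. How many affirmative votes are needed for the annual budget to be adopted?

The annual budget requires three-fifths of the directors then in office (14).
3/5 of 14 = 8.40, rounded up to 9.

9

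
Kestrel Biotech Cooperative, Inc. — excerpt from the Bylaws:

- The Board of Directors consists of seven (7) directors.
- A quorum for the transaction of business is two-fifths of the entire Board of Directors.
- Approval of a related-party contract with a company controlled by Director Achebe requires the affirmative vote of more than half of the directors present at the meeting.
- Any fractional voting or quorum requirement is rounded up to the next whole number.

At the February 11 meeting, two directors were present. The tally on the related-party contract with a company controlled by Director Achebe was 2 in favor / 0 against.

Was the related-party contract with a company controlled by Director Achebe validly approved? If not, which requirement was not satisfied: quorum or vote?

Quorum: 2 present; quorum is 3. Not satisfied.
Vote: the related-party contract with a company controlled by Director Achebe requires a majority of the directors present (2). A majority of 2 is 2, so 2 affirmative votes are needed; 2 voted in favor. Satisfied. (Moot — without a quorum no business can be validly transacted.)

Invalid — quorum requirement not satisfied.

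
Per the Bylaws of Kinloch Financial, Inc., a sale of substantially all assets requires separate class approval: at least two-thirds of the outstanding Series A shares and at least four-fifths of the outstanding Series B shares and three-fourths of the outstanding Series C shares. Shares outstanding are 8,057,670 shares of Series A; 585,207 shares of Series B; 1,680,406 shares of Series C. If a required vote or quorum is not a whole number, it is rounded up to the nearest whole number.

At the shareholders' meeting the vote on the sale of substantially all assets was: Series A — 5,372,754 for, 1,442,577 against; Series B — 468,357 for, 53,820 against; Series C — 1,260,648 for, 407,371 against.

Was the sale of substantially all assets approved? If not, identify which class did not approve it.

Series A: 2/3 of 8057670 = 5371780; 5,371,780 required, 5,372,754 in favor — approved.
Series B: 4/5 of 585207 = 468165.60, rounded up to 468166; 468,166 required, 468,357 in favor — approved.
Series C: 3/4 of 1680406 = 1260304.50, rounded up to 1260305; 1,260,305 required, 1,260,648 in favor — approved.

Approved — every class gave the required vote.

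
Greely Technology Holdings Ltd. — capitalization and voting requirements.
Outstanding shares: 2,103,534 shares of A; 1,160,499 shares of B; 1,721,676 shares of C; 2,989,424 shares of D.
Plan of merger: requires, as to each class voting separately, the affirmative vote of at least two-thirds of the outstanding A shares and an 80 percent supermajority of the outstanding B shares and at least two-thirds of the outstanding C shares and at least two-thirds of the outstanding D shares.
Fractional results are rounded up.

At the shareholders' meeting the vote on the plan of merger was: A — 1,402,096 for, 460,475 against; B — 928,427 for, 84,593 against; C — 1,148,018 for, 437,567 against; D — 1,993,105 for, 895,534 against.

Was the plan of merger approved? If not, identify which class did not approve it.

A: 2/3 of 2103534 = 1402356; 1,402,356 required, 1,402,096 in favor — not approved.
B: 4/5 of 1160499 = 928399.20, rounded up to 928400; 928,400 required, 928,427 in favor — approved.
C: 2/3 of 1721676 = 1147784; 1,147,784 required, 1,148,018 in favor — approved.
D: 2/3 of 2989424 = 1992949.33, rounded up to 1992950; 1,992,950 required, 1,993,105 in favor — approved.

Not approved — the A shares did not give the required vote.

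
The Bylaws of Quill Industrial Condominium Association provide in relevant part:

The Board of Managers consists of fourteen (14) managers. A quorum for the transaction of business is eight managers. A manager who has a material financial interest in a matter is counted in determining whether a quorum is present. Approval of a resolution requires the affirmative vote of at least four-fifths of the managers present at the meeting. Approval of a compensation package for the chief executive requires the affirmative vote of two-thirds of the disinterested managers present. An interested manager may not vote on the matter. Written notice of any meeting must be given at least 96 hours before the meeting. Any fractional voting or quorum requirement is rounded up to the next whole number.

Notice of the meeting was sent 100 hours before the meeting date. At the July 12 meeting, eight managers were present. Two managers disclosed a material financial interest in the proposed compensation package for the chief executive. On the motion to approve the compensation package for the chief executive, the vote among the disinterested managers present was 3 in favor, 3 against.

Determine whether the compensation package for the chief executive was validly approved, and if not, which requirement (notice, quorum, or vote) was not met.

Notice: 100 hours given; 96 required (100 ≥ 96). Satisfied.
Quorum: 8 present (interested managers count toward quorum); quorum is 8. Satisfied.
Vote: the compensation package for the chief executive requires two-thirds of the disinterested managers present (8 − 2 = 6). 2/3 of 6 = 4, so 4 affirmative votes are needed; 3 voted in favor. Not satisfied.

Invalid — vote requirement not satisfied.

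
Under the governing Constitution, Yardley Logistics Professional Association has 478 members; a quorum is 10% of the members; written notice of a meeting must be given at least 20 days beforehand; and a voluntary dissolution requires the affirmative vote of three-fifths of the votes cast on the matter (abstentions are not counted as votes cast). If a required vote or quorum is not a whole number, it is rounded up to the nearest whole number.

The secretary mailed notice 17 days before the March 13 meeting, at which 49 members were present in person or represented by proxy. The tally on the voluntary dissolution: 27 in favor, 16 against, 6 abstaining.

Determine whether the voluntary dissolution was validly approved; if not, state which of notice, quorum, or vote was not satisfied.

Invalid — notice requirement not satisfied.

Notice: 17 days given; 20 required. Not satisfied.
Quorum: 10% of 478 = 47.80, rounded up to 48; 49 present. Satisfied.
Vote: requires three-fifths of the votes cast (49 − 6 abstaining = 43); 3/5 of 43 = 25.80, rounded up to 26, so 26 needed; 27 in favor. Satisfied.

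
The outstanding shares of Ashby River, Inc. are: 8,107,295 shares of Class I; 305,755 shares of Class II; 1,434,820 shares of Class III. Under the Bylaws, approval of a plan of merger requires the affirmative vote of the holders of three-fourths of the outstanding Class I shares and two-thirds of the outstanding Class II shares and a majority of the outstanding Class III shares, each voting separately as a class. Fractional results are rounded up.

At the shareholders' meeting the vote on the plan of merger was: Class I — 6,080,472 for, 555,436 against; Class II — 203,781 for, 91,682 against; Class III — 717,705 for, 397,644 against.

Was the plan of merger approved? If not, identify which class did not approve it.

Not approved — the Class II shares did not give the required vote.

Class I: 3/4 of 8107295 = 6080471.25, rounded up to 6080472; 6,080,472 required, 6,080,472 in favor — approved.
Class II: 2/3 of 305755 = 203836.67, rounded up to 203837; 203,837 required, 203,781 in favor — not approved.
Class III: a majority of 1434820 is 717411; 717,411 required, 717,705 in favor — approved.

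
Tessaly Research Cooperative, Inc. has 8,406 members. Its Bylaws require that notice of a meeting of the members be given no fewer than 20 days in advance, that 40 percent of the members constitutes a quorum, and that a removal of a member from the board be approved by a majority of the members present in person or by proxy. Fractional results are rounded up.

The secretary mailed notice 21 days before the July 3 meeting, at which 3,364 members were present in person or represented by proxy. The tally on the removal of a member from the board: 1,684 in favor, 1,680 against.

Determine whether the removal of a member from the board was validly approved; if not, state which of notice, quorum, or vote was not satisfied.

Valid — all requirements satisfied.

Notice: 21 days given; 20 required. Satisfied.
Quorum: 40% of 8,406 = 3,362.40, rounded up to 3,363; 3,364 present. Satisfied.
Vote: requires a majority of those present (3,364); a majority of 3364 is 1683, so 1,683 needed; 1,684 in favor. Satisfied.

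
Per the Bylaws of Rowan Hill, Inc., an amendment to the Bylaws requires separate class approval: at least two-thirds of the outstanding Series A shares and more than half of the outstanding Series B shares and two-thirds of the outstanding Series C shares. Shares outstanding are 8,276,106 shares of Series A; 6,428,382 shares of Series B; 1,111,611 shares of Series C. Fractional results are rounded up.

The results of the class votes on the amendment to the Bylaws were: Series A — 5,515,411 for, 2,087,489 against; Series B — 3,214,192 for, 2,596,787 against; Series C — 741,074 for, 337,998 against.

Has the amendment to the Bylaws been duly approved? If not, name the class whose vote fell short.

Series A: 2/3 of 8276106 = 5517404; 5,517,404 required, 5,515,411 in favor — not approved.
Series B: a majority of 6428382 is 3214192; 3,214,192 required, 3,214,192 in favor — approved.
Series C: 2/3 of 1111611 = 741074; 741,074 required, 741,074 in favor — approved.

Not approved — the Series A shares did not give the required vote.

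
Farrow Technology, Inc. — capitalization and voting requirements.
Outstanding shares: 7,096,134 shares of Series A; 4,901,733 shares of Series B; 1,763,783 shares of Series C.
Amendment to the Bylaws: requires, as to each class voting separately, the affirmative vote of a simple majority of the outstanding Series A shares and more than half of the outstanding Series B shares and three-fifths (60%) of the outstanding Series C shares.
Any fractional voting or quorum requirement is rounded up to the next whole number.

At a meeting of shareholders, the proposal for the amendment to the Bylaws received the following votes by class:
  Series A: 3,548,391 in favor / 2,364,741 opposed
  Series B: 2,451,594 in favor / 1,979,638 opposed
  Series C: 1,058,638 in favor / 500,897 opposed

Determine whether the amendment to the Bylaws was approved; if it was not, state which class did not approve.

Series A: a majority of 7096134 is 3548068; 3,548,068 required, 3,548,391 in favor — approved.
Series B: a majority of 4901733 is 2450867; 2,450,867 required, 2,451,594 in favor — approved.
Series C: 3/5 of 1763783 = 1058269.80, rounded up to 1058270; 1,058,270 required, 1,058,638 in favor — approved.

Approved — every class gave the required vote.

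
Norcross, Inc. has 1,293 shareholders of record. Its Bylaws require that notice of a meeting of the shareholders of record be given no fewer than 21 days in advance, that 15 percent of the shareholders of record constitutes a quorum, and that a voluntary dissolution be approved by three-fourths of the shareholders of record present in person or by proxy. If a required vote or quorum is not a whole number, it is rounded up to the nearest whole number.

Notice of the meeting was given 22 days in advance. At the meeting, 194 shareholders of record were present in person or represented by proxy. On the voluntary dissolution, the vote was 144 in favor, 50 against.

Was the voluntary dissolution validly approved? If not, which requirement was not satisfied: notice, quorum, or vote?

Invalid — vote requirement not satisfied.

Notice: 22 days given; 21 required. Satisfied.
Quorum: 15% of 1,293 = 193.95, rounded up to 194; 194 present. Satisfied.
Vote: requires three-fourths of those present (194); 3/4 of 194 = 145.50, rounded up to 146, so 146 needed; 144 in favor. Not satisfied.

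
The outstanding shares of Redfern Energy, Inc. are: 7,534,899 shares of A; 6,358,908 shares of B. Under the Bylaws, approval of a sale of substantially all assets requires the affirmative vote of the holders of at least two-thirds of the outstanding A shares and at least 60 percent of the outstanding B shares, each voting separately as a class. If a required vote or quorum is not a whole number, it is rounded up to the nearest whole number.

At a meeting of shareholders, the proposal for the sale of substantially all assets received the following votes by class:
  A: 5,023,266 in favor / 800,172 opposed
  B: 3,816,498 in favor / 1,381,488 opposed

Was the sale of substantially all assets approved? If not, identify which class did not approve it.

Approved — every class gave the required vote.

A: 2/3 of 7534899 = 5023266; 5,023,266 required, 5,023,266 in favor — approved.
B: 3/5 of 6358908 = 3815344.80, rounded up to 3815345; 3,815,345 required, 3,816,498 in favor — approved.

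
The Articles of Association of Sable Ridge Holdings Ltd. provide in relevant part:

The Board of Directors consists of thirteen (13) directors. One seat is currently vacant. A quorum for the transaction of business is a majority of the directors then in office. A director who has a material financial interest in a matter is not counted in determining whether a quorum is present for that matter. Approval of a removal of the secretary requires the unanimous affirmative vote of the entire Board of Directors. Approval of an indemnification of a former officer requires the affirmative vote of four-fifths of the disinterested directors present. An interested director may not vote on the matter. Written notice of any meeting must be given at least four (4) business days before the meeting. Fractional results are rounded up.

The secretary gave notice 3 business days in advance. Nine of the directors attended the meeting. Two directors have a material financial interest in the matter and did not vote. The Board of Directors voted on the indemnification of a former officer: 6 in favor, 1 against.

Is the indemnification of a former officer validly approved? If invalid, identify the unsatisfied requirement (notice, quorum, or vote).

Invalid — notice requirement not satisfied.

Notice: 3 business days given; 4 required (3 < 4). Not satisfied.
Quorum: 9 present, but the 2 interested directors do not count, leaving 7. Quorum is 7. Satisfied.
Vote: the indemnification of a former officer requires four-fifths of the disinterested directors present (9 − 2 = 7). 4/5 of 7 = 5.60, rounded up to 6, so 6 affirmative votes are needed; 6 voted in favor. Satisfied.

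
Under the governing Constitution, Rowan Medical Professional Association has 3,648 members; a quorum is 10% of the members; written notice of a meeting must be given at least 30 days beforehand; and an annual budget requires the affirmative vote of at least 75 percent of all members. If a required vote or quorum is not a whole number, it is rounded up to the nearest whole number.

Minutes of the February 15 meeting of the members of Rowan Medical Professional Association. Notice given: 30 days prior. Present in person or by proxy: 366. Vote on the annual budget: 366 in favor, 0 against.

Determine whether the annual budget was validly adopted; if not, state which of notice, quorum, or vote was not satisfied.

Invalid — vote requirement not satisfied.

Notice: 30 days given; 30 required. Satisfied.
Quorum: 10% of 3,648 = 364.80, rounded up to 365; 366 present. Satisfied.
Vote: requires three-fourths of all members (3,648); 3/4 of 3648 = 2736, so 2,736 needed; 366 in favor. Not satisfied.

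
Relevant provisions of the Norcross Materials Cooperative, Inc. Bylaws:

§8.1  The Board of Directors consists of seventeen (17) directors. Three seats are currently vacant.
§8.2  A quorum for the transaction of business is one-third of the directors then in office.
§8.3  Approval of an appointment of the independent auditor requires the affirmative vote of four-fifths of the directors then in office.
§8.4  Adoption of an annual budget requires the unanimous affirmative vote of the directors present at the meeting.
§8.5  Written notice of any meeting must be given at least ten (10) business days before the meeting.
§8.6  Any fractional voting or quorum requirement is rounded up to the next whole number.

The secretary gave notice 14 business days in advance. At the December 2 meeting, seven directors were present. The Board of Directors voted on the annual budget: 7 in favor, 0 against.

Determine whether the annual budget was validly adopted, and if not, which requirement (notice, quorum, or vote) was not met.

Valid — all requirements satisfied.

Notice: 14 business days given; 10 required (14 ≥ 10). Satisfied.
Quorum: 7 present; quorum is 5. Satisfied.
Vote: the annual budget requires the unanimous vote of the directors present (7). Unanimous means all 7, so 7 affirmative votes are needed; 7 voted in favor. Satisfied.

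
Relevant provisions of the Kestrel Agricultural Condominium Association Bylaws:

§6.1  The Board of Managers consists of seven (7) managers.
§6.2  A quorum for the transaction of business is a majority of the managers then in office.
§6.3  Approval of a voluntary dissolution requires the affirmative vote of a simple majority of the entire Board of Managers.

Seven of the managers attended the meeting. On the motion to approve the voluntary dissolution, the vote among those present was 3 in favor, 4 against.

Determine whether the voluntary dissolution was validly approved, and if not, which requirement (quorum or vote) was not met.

Invalid — vote requirement not satisfied.

Quorum: 7 present; quorum is 4. Satisfied.
Vote: the voluntary dissolution requires a majority of the entire Board of Managers (7). A majority of 7 is 4, so 4 affirmative votes are needed; 3 voted in favor. Not satisfied.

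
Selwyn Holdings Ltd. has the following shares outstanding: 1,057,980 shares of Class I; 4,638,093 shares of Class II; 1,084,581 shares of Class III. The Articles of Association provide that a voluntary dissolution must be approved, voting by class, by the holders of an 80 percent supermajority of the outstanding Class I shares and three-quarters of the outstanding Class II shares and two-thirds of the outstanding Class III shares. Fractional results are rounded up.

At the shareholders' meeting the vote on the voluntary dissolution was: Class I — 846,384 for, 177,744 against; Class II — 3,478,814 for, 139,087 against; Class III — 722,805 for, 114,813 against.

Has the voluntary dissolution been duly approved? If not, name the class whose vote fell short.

Not approved — the Class III shares did not give the required vote.

Class I: 4/5 of 1057980 = 846384; 846,384 required, 846,384 in favor — approved.
Class II: 3/4 of 4638093 = 3478569.75, rounded up to 3478570; 3,478,570 required, 3,478,814 in favor — approved.
Class III: 2/3 of 1084581 = 723054; 723,054 required, 722,805 in favor — not approved.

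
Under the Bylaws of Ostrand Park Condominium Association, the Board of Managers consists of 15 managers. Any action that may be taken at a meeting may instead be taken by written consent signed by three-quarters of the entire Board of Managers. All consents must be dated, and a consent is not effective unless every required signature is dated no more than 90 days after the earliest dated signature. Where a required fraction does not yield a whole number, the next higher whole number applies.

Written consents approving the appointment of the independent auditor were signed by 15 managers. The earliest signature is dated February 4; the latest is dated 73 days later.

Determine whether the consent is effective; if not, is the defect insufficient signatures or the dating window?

Signatures required: three-quarters of 15 — 3/4 of 15 = 11.25, rounded up to 12, so 12 needed; 15 signed. Sufficient.
Dating window: the latest signature is 73 days after the earliest; the limit is 90 days. Within the window.

Effective — both the signature and dating-window requirements are satisfied.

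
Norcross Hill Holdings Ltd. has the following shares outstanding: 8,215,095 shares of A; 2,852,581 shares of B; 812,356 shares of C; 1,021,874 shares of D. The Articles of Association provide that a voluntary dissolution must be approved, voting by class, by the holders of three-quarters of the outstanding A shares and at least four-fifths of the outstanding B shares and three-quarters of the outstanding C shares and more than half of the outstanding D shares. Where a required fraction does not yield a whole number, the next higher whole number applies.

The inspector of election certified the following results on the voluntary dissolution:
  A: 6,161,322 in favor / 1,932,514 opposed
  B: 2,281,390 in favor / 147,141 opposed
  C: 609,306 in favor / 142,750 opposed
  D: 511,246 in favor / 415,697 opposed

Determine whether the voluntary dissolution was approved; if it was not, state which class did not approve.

Not approved — the B shares did not give the required vote.

A: 3/4 of 8215095 = 6161321.25, rounded up to 6161322; 6,161,322 required, 6,161,322 in favor — approved.
B: 4/5 of 2852581 = 2282064.80, rounded up to 2282065; 2,282,065 required, 2,281,390 in favor — not approved.
C: 3/4 of 812356 = 609267; 609,267 required, 609,306 in favor — approved.
D: a majority of 1021874 is 510938; 510,938 required, 511,246 in favor — approved.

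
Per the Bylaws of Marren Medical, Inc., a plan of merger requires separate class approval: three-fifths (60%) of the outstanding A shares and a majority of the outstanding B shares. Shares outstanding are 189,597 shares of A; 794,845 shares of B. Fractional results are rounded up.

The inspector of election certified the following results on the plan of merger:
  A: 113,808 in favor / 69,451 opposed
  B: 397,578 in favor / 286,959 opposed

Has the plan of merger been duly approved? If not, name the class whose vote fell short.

Approved — every class gave the required vote.

A: 3/5 of 189597 = 113758.20, rounded up to 113759; 113,759 required, 113,808 in favor — approved.
B: a majority of 794845 is 397423; 397,423 required, 397,578 in favor — approved.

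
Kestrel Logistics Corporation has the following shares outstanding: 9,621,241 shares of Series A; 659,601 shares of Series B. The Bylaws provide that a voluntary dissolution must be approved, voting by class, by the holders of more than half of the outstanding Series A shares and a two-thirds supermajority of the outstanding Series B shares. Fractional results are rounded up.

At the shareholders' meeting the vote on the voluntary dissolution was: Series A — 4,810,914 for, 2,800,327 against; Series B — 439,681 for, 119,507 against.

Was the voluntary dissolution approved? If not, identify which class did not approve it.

Not approved — the Series B shares did not give the required vote.

Series A: a majority of 9621241 is 4810621; 4,810,621 required, 4,810,914 in favor — approved.
Series B: 2/3 of 659601 = 439734; 439,734 required, 439,681 in favor — not approved.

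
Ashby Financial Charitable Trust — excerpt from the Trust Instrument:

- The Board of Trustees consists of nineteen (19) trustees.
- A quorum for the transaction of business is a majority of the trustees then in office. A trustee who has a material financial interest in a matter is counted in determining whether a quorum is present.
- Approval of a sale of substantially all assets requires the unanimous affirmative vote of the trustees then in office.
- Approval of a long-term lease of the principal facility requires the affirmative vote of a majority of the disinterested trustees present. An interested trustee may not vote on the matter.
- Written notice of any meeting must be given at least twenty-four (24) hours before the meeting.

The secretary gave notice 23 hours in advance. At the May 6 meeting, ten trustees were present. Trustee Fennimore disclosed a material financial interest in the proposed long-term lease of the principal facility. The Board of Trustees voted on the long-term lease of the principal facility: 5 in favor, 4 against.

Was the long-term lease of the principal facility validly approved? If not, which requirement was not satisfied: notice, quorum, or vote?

Notice: 23 hours given; 24 required (23 < 24). Not satisfied.
Quorum: 10 present (interested trustees count toward quorum); quorum is 10. Satisfied.
Vote: the long-term lease of the principal facility requires a majority of the disinterested trustees present (10 − 1 = 9). A majority of 9 is 5, so 5 affirmative votes are needed; 5 voted in favor. Satisfied.

Invalid — notice requirement not satisfied.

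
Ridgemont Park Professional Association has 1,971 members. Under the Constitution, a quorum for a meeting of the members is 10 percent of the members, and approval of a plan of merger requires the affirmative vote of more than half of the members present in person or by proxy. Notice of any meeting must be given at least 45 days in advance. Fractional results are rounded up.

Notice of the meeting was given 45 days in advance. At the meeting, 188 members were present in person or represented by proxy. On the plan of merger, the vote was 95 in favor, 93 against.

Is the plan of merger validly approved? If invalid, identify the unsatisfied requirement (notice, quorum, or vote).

Notice: 45 days given; 45 required. Satisfied.
Quorum: 10% of 1,971 = 197.10, rounded up to 198; 188 present. Not satisfied.
Vote: requires a majority of those present (188); a majority of 188 is 95, so 95 needed; 95 in favor. Satisfied.

Invalid — quorum requirement not satisfied.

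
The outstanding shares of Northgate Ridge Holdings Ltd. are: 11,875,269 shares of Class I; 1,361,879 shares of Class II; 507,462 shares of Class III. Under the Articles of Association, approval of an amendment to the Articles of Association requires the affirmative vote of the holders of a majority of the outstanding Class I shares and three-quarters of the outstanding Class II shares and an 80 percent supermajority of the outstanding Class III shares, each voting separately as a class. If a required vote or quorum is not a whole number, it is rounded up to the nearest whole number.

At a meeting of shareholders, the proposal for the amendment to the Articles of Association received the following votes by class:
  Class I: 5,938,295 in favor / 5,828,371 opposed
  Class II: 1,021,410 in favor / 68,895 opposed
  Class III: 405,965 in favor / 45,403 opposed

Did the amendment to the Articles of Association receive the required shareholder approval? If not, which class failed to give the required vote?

Class I: a majority of 11875269 is 5937635; 5,937,635 required, 5,938,295 in favor — approved.
Class II: 3/4 of 1361879 = 1021409.25, rounded up to 1021410; 1,021,410 required, 1,021,410 in favor — approved.
Class III: 4/5 of 507462 = 405969.60, rounded up to 405970; 405,970 required, 405,965 in favor — not approved.

Not approved — the Class III shares did not give the required vote.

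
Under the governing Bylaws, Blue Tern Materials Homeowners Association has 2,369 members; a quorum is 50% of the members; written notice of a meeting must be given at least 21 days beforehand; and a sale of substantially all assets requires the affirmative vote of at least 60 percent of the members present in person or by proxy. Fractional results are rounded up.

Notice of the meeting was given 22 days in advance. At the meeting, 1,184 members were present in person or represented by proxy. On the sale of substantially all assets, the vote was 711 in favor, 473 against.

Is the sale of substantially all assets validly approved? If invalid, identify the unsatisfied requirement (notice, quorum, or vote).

Invalid — quorum requirement not satisfied.

Notice: 22 days given; 21 required. Satisfied.
Quorum: 50% of 2,369 = 1,184.50, rounded up to 1,185; 1,184 present. Not satisfied.
Vote: requires three-fifths of those present (1,184); 3/5 of 1184 = 710.40, rounded up to 711, so 711 needed; 711 in favor. Satisfied.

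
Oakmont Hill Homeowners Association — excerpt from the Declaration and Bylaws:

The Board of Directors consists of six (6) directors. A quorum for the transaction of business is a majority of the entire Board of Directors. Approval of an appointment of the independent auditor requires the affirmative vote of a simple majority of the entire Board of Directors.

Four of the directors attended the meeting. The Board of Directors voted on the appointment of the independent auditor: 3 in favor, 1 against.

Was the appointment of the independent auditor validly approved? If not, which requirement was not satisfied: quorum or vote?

Invalid — vote requirement not satisfied.

Quorum: 4 present; quorum is 4. Satisfied.
Vote: the appointment of the independent auditor requires a majority of the entire Board of Directors (6). A majority of 6 is 4, so 4 affirmative votes are needed; 3 voted in favor. Not satisfied.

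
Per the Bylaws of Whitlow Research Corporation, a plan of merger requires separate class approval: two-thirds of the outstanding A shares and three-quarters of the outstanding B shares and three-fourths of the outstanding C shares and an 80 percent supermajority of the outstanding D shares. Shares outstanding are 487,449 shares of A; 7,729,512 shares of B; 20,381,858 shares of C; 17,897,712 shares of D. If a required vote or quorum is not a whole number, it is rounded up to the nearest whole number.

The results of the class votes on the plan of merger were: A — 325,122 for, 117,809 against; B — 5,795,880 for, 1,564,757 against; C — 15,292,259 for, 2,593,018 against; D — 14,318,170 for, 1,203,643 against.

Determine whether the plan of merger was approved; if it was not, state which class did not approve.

Not approved — the B shares did not give the required vote.

A: 2/3 of 487449 = 324966; 324,966 required, 325,122 in favor — approved.
B: 3/4 of 7729512 = 5797134; 5,797,134 required, 5,795,880 in favor — not approved.
C: 3/4 of 20381858 = 15286393.50, rounded up to 15286394; 15,286,394 required, 15,292,259 in favor — approved.
D: 4/5 of 17897712 = 14318169.60, rounded up to 14318170; 14,318,170 required, 14,318,170 in favor — approved.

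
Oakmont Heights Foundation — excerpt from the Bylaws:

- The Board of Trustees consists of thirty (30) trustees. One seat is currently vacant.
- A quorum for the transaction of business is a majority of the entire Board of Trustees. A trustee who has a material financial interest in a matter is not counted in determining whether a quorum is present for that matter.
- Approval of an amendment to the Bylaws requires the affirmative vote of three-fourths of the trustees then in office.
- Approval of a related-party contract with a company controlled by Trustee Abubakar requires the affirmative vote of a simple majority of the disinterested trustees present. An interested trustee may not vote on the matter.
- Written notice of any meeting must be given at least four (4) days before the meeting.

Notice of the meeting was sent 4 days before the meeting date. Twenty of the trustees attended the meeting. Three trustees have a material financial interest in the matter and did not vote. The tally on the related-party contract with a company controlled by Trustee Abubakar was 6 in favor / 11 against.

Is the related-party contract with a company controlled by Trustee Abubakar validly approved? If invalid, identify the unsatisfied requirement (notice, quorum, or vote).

Invalid — vote requirement not satisfied.

Notice: 4 days given; 4 required (4 ≥ 4). Satisfied.
Quorum: 20 present, but the 3 interested trustees do not count, leaving 17. Quorum is 16. Satisfied.
Vote: the related-party contract with a company controlled by Trustee Abubakar requires a majority of the disinterested trustees present (20 − 3 = 17). A majority of 17 is 9, so 9 affirmative votes are needed; 6 voted in favor. Not satisfied.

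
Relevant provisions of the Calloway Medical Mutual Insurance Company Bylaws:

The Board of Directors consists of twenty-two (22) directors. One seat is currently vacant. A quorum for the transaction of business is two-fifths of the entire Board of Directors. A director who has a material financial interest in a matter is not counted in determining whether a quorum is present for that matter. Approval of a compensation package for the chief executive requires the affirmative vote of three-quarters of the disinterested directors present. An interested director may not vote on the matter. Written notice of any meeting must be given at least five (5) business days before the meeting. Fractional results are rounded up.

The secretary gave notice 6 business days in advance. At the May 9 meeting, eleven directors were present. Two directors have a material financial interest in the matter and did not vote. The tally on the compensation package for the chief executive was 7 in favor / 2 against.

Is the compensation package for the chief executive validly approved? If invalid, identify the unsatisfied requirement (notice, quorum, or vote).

Valid — all requirements satisfied.

Notice: 6 business days given; 5 required (6 ≥ 5). Satisfied.
Quorum: 11 present, but the 2 interested directors do not count, leaving 9. Quorum is 9. Satisfied.
Vote: the compensation package for the chief executive requires three-fourths of the disinterested directors present (11 − 2 = 9). 3/4 of 9 = 6.75, rounded up to 7, so 7 affirmative votes are needed; 7 voted in favor. Satisfied.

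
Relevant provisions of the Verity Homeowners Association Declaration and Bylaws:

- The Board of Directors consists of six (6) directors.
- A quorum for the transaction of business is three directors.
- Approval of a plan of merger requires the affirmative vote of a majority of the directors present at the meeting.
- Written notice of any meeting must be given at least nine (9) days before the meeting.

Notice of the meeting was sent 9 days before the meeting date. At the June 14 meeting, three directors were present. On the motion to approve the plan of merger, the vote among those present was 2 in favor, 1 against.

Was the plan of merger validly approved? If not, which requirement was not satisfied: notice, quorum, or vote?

Valid — all requirements satisfied.

Notice: 9 days given; 9 required (9 ≥ 9). Satisfied.
Quorum: 3 present; quorum is 3. Satisfied.
Vote: the plan of merger requires a majority of the directors present (3). A majority of 3 is 2, so 2 affirmative votes are needed; 2 voted in favor. Satisfied.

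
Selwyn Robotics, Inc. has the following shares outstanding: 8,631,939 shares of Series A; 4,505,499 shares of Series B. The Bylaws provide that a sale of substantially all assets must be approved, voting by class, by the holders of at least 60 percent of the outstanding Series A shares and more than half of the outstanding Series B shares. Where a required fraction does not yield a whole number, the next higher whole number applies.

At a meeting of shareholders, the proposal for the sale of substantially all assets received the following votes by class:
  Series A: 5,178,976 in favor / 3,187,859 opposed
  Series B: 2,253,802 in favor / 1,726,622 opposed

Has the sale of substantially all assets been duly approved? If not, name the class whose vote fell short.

Not approved — the Series A shares did not give the required vote.

Series A: 3/5 of 8631939 = 5179163.40, rounded up to 5179164; 5,179,164 required, 5,178,976 in favor — not approved.
Series B: a majority of 4505499 is 2252750; 2,252,750 required, 2,253,802 in favor — approved.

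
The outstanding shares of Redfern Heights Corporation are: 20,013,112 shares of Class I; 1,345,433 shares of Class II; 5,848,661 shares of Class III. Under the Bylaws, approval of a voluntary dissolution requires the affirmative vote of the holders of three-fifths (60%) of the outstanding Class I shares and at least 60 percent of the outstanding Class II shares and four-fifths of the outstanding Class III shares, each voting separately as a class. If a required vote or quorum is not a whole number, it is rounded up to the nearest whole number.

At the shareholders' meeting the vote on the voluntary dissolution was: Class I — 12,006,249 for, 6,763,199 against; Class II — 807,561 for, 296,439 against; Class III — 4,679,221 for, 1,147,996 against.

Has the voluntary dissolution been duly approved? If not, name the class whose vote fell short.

Not approved — the Class I shares did not give the required vote.

Class I: 3/5 of 20013112 = 12007867.20, rounded up to 12007868; 12,007,868 required, 12,006,249 in favor — not approved.
Class II: 3/5 of 1345433 = 807259.80, rounded up to 807260; 807,260 required, 807,561 in favor — approved.
Class III: 4/5 of 5848661 = 4678928.80, rounded up to 4678929; 4,678,929 required, 4,679,221 in favor — approved.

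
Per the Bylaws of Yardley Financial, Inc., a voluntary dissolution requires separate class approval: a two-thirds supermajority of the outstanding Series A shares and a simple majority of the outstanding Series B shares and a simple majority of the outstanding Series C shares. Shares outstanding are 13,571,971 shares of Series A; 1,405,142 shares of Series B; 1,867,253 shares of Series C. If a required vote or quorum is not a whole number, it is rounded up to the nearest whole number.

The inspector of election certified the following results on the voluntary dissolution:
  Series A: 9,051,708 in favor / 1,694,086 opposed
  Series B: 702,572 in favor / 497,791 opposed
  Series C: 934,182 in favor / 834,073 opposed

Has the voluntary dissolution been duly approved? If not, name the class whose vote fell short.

Series A: 2/3 of 13571971 = 9047980.67, rounded up to 9047981; 9,047,981 required, 9,051,708 in favor — approved.
Series B: a majority of 1405142 is 702572; 702,572 required, 702,572 in favor — approved.
Series C: a majority of 1867253 is 933627; 933,627 required, 934,182 in favor — approved.

Approved — every class gave the required vote.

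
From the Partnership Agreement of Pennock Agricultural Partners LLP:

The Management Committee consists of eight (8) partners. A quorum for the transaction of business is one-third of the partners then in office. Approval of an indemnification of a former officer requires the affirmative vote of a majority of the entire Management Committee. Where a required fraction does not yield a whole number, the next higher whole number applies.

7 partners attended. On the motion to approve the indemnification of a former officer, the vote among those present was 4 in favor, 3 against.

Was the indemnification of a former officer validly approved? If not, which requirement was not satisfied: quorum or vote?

Invalid — vote requirement not satisfied.

Quorum: 7 present; quorum is 3. Satisfied.
Vote: the indemnification of a former officer requires a majority of the entire Management Committee (8). A majority of 8 is 5, so 5 affirmative votes are needed; 4 voted in favor. Not satisfied.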